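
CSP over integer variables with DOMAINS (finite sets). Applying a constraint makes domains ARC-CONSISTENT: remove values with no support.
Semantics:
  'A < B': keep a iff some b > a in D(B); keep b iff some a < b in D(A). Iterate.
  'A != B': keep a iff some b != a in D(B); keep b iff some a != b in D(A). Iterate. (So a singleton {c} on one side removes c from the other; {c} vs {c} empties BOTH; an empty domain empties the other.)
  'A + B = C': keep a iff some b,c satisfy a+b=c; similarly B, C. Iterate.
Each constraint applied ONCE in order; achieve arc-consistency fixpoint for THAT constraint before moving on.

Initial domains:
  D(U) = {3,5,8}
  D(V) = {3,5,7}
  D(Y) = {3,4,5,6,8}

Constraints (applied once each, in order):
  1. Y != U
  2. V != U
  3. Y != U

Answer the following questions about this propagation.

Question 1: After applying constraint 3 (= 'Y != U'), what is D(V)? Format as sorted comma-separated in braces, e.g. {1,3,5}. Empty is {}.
Answer: {3,5,7}

Derivation:
Constraint 1 (Y != U) on D(Y)={3,4,5,6,8} D(U)={3,5,8}: no change
Constraint 2 (V != U) on D(V)={3,5,7} D(U)={3,5,8}: no change
Constraint 3 (Y != U) on D(Y)={3,4,5,6,8} D(U)={3,5,8}: no change
So after constraint 3: D(V) = {3,5,7}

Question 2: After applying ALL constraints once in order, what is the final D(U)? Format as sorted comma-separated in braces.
Constraint 1 (Y != U) on D(Y)={3,4,5,6,8} D(U)={3,5,8}: no change
Constraint 2 (V != U) on D(V)={3,5,7} D(U)={3,5,8}: no change
Constraint 3 (Y != U) on D(Y)={3,4,5,6,8} D(U)={3,5,8}: no change
So after all 3 constraints: D(U) = {3,5,8}

Answer: {3,5,8}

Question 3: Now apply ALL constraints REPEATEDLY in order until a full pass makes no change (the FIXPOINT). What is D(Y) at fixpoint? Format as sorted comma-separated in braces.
pass 0 (initial): D(Y)={3,4,5,6,8}
pass 1: no change
Fixpoint after 1 passes: D(Y) = {3,4,5,6,8}

Answer: {3,4,5,6,8}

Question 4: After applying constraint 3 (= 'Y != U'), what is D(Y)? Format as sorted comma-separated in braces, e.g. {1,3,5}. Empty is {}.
Constraint 1 (Y != U) on D(Y)={3,4,5,6,8} D(U)={3,5,8}: no change
Constraint 2 (V != U) on D(V)={3,5,7} D(U)={3,5,8}: no change
Constraint 3 (Y != U) on D(Y)={3,4,5,6,8} D(U)={3,5,8}: no change
So after constraint 3: D(Y) = {3,4,5,6,8}

Answer: {3,4,5,6,8}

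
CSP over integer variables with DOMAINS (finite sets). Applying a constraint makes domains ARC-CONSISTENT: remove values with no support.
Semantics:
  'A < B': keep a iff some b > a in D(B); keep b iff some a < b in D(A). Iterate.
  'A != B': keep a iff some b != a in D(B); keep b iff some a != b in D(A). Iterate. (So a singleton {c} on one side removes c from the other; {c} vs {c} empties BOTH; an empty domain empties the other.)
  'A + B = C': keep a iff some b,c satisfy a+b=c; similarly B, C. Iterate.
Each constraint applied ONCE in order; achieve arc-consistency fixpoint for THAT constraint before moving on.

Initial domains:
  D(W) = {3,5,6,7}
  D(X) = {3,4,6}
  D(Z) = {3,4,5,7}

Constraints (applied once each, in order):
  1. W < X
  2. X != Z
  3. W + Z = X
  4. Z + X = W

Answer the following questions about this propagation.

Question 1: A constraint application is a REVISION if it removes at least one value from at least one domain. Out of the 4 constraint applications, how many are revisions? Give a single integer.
Constraint 1 (W < X) on D(W)={3,5,6,7} D(X)={3,4,6}: W {3,5,6,7}->{3,5}; X {3,4,6}->{4,6} => REVISION
Constraint 2 (X != Z) on D(X)={4,6} D(Z)={3,4,5,7}: no change => not a revision
Constraint 3 (W + Z = X) on D(W)={3,5} D(Z)={3,4,5,7} D(X)={4,6}: W {3,5}->{3}; Z {3,4,5,7}->{3}; X {4,6}->{6} => REVISION
Constraint 4 (Z + X = W) on D(Z)={3} D(X)={6} D(W)={3}: Z {3}->{}; X {6}->{}; W {3}->{} => REVISION
Total revisions = 3

Answer: 3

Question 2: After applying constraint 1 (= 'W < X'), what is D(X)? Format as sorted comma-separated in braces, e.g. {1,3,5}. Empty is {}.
Answer: {4,6}

Derivation:
Constraint 1 (W < X) on D(W)={3,5,6,7} D(X)={3,4,6}: W {3,5,6,7}->{3,5}; X {3,4,6}->{4,6}
So after constraint 1: D(X) = {4,6}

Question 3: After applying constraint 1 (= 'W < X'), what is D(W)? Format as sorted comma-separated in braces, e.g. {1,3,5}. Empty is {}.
Answer: {3,5}

Derivation:
Constraint 1 (W < X) on D(W)={3,5,6,7} D(X)={3,4,6}: W {3,5,6,7}->{3,5}; X {3,4,6}->{4,6}
So after constraint 1: D(W) = {3,5}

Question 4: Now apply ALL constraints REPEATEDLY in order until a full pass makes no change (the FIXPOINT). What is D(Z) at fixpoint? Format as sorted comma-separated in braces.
Answer: {}

Derivation:
pass 0 (initial): D(Z)={3,4,5,7}
pass 1: W {3,5,6,7}->{}; X {3,4,6}->{}; Z {3,4,5,7}->{}
pass 2: no change
Fixpoint after 2 passes: D(Z) = {}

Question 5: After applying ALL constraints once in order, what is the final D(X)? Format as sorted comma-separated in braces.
Constraint 1 (W < X) on D(W)={3,5,6,7} D(X)={3,4,6}: W {3,5,6,7}->{3,5}; X {3,4,6}->{4,6}
Constraint 2 (X != Z) on D(X)={4,6} D(Z)={3,4,5,7}: no change
Constraint 3 (W + Z = X) on D(W)={3,5} D(Z)={3,4,5,7} D(X)={4,6}: W {3,5}->{3}; Z {3,4,5,7}->{3}; X {4,6}->{6}
Constraint 4 (Z + X = W) on D(Z)={3} D(X)={6} D(W)={3}: Z {3}->{}; X {6}->{}; W {3}->{}
So after all 4 constraints: D(X) = {}

Answer: {}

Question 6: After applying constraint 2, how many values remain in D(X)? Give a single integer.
Answer: 2

Derivation:
Constraint 1 (W < X) on D(W)={3,5,6,7} D(X)={3,4,6}: W {3,5,6,7}->{3,5}; X {3,4,6}->{4,6}
Constraint 2 (X != Z) on D(X)={4,6} D(Z)={3,4,5,7}: no change
So after constraint 2: D(X)={4,6}, size = 2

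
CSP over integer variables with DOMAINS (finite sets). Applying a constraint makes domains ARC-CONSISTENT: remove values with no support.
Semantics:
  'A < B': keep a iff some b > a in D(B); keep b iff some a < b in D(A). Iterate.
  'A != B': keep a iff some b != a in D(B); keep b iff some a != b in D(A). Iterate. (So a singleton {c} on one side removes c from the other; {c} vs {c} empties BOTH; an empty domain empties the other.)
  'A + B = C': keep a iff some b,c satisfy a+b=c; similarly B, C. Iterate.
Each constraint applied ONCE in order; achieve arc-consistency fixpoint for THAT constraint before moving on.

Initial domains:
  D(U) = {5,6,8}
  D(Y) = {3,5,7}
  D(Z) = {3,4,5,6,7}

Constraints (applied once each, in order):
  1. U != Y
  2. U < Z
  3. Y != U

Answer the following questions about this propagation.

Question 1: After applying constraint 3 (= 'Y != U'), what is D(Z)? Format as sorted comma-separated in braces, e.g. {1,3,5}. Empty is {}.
Constraint 1 (U != Y) on D(U)={5,6,8} D(Y)={3,5,7}: no change
Constraint 2 (U < Z) on D(U)={5,6,8} D(Z)={3,4,5,6,7}: U {5,6,8}->{5,6}; Z {3,4,5,6,7}->{6,7}
Constraint 3 (Y != U) on D(Y)={3,5,7} D(U)={5,6}: no change
So after constraint 3: D(Z) = {6,7}

Answer: {6,7}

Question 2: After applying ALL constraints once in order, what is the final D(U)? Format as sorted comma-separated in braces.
Constraint 1 (U != Y) on D(U)={5,6,8} D(Y)={3,5,7}: no change
Constraint 2 (U < Z) on D(U)={5,6,8} D(Z)={3,4,5,6,7}: U {5,6,8}->{5,6}; Z {3,4,5,6,7}->{6,7}
Constraint 3 (Y != U) on D(Y)={3,5,7} D(U)={5,6}: no change
So after all 3 constraints: D(U) = {5,6}

Answer: {5,6}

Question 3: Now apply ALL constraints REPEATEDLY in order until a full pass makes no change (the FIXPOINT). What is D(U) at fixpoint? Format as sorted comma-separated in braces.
Answer: {5,6}

Derivation:
pass 0 (initial): D(U)={5,6,8}
pass 1: U {5,6,8}->{5,6}; Z {3,4,5,6,7}->{6,7}
pass 2: no change
Fixpoint after 2 passes: D(U) = {5,6}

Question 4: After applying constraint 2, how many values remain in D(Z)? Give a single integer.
Constraint 1 (U != Y) on D(U)={5,6,8} D(Y)={3,5,7}: no change
Constraint 2 (U < Z) on D(U)={5,6,8} D(Z)={3,4,5,6,7}: U {5,6,8}->{5,6}; Z {3,4,5,6,7}->{6,7}
So after constraint 2: D(Z)={6,7}, size = 2

Answer: 2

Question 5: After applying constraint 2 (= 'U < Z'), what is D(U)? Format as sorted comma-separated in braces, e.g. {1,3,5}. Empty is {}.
Answer: {5,6}

Derivation:
Constraint 1 (U != Y) on D(U)={5,6,8} D(Y)={3,5,7}: no change
Constraint 2 (U < Z) on D(U)={5,6,8} D(Z)={3,4,5,6,7}: U {5,6,8}->{5,6}; Z {3,4,5,6,7}->{6,7}
So after constraint 2: D(U) = {5,6}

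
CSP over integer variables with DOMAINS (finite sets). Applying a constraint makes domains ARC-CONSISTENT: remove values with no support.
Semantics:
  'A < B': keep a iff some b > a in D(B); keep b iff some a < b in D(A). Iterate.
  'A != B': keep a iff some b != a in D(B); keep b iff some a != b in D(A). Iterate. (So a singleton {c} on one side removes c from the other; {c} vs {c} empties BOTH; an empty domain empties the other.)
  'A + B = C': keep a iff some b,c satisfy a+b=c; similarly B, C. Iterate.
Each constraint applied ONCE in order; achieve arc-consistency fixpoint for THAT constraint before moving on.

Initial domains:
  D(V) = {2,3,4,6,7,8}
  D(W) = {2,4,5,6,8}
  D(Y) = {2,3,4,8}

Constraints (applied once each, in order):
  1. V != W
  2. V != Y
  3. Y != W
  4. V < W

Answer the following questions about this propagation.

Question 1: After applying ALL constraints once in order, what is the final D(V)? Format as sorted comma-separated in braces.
Constraint 1 (V != W) on D(V)={2,3,4,6,7,8} D(W)={2,4,5,6,8}: no change
Constraint 2 (V != Y) on D(V)={2,3,4,6,7,8} D(Y)={2,3,4,8}: no change
Constraint 3 (Y != W) on D(Y)={2,3,4,8} D(W)={2,4,5,6,8}: no change
Constraint 4 (V < W) on D(V)={2,3,4,6,7,8} D(W)={2,4,5,6,8}: V {2,3,4,6,7,8}->{2,3,4,6,7}; W {2,4,5,6,8}->{4,5,6,8}
So after all 4 constraints: D(V) = {2,3,4,6,7}

Answer: {2,3,4,6,7}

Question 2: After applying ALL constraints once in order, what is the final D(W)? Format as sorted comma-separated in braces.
Constraint 1 (V != W) on D(V)={2,3,4,6,7,8} D(W)={2,4,5,6,8}: no change
Constraint 2 (V != Y) on D(V)={2,3,4,6,7,8} D(Y)={2,3,4,8}: no change
Constraint 3 (Y != W) on D(Y)={2,3,4,8} D(W)={2,4,5,6,8}: no change
Constraint 4 (V < W) on D(V)={2,3,4,6,7,8} D(W)={2,4,5,6,8}: V {2,3,4,6,7,8}->{2,3,4,6,7}; W {2,4,5,6,8}->{4,5,6,8}
So after all 4 constraints: D(W) = {4,5,6,8}

Answer: {4,5,6,8}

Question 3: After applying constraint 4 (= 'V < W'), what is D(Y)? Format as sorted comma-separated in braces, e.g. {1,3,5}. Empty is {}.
Constraint 1 (V != W) on D(V)={2,3,4,6,7,8} D(W)={2,4,5,6,8}: no change
Constraint 2 (V != Y) on D(V)={2,3,4,6,7,8} D(Y)={2,3,4,8}: no change
Constraint 3 (Y != W) on D(Y)={2,3,4,8} D(W)={2,4,5,6,8}: no change
Constraint 4 (V < W) on D(V)={2,3,4,6,7,8} D(W)={2,4,5,6,8}: V {2,3,4,6,7,8}->{2,3,4,6,7}; W {2,4,5,6,8}->{4,5,6,8}
So after constraint 4: D(Y) = {2,3,4,8}

Answer: {2,3,4,8}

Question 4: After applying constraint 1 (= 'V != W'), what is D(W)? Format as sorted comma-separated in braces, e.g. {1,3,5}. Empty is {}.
Answer: {2,4,5,6,8}

Derivation:
Constraint 1 (V != W) on D(V)={2,3,4,6,7,8} D(W)={2,4,5,6,8}: no change
So after constraint 1: D(W) = {2,4,5,6,8}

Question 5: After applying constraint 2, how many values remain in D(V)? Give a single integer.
Answer: 6

Derivation:
Constraint 1 (V != W) on D(V)={2,3,4,6,7,8} D(W)={2,4,5,6,8}: no change
Constraint 2 (V != Y) on D(V)={2,3,4,6,7,8} D(Y)={2,3,4,8}: no change
So after constraint 2: D(V)={2,3,4,6,7,8}, size = 6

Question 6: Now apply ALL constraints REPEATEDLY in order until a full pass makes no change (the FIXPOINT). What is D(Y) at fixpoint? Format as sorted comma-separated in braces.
pass 0 (initial): D(Y)={2,3,4,8}
pass 1: V {2,3,4,6,7,8}->{2,3,4,6,7}; W {2,4,5,6,8}->{4,5,6,8}
pass 2: no change
Fixpoint after 2 passes: D(Y) = {2,3,4,8}

Answer: {2,3,4,8}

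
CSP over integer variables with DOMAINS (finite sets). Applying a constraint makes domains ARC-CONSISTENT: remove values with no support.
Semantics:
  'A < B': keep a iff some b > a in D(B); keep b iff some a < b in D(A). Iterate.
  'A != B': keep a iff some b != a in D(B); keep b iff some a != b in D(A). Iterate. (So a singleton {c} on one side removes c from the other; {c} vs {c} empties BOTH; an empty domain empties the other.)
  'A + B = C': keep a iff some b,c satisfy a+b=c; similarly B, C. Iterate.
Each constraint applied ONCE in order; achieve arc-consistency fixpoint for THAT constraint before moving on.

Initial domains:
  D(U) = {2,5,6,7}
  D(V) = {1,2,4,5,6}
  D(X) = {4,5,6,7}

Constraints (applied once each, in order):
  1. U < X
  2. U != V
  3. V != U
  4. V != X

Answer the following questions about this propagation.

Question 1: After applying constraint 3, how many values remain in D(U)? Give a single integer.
Constraint 1 (U < X) on D(U)={2,5,6,7} D(X)={4,5,6,7}: U {2,5,6,7}->{2,5,6}
Constraint 2 (U != V) on D(U)={2,5,6} D(V)={1,2,4,5,6}: no change
Constraint 3 (V != U) on D(V)={1,2,4,5,6} D(U)={2,5,6}: no change
So after constraint 3: D(U)={2,5,6}, size = 3

Answer: 3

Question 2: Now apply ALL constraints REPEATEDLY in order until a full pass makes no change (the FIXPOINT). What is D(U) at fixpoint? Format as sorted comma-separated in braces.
pass 0 (initial): D(U)={2,5,6,7}
pass 1: U {2,5,6,7}->{2,5,6}
pass 2: no change
Fixpoint after 2 passes: D(U) = {2,5,6}

Answer: {2,5,6}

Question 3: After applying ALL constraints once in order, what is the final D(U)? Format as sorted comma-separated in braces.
Constraint 1 (U < X) on D(U)={2,5,6,7} D(X)={4,5,6,7}: U {2,5,6,7}->{2,5,6}
Constraint 2 (U != V) on D(U)={2,5,6} D(V)={1,2,4,5,6}: no change
Constraint 3 (V != U) on D(V)={1,2,4,5,6} D(U)={2,5,6}: no change
Constraint 4 (V != X) on D(V)={1,2,4,5,6} D(X)={4,5,6,7}: no change
So after all 4 constraints: D(U) = {2,5,6}

Answer: {2,5,6}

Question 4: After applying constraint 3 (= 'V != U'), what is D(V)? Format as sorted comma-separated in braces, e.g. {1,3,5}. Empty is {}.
Answer: {1,2,4,5,6}

Derivation:
Constraint 1 (U < X) on D(U)={2,5,6,7} D(X)={4,5,6,7}: U {2,5,6,7}->{2,5,6}
Constraint 2 (U != V) on D(U)={2,5,6} D(V)={1,2,4,5,6}: no change
Constraint 3 (V != U) on D(V)={1,2,4,5,6} D(U)={2,5,6}: no change
So after constraint 3: D(V) = {1,2,4,5,6}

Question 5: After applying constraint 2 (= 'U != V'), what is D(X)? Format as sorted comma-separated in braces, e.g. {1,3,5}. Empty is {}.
Constraint 1 (U < X) on D(U)={2,5,6,7} D(X)={4,5,6,7}: U {2,5,6,7}->{2,5,6}
Constraint 2 (U != V) on D(U)={2,5,6} D(V)={1,2,4,5,6}: no change
So after constraint 2: D(X) = {4,5,6,7}

Answer: {4,5,6,7}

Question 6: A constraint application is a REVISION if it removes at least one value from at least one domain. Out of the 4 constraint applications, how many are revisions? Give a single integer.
Answer: 1

Derivation:
Constraint 1 (U < X) on D(U)={2,5,6,7} D(X)={4,5,6,7}: U {2,5,6,7}->{2,5,6} => REVISION
Constraint 2 (U != V) on D(U)={2,5,6} D(V)={1,2,4,5,6}: no change => not a revision
Constraint 3 (V != U) on D(V)={1,2,4,5,6} D(U)={2,5,6}: no change => not a revision
Constraint 4 (V != X) on D(V)={1,2,4,5,6} D(X)={4,5,6,7}: no change => not a revision
Total revisions = 1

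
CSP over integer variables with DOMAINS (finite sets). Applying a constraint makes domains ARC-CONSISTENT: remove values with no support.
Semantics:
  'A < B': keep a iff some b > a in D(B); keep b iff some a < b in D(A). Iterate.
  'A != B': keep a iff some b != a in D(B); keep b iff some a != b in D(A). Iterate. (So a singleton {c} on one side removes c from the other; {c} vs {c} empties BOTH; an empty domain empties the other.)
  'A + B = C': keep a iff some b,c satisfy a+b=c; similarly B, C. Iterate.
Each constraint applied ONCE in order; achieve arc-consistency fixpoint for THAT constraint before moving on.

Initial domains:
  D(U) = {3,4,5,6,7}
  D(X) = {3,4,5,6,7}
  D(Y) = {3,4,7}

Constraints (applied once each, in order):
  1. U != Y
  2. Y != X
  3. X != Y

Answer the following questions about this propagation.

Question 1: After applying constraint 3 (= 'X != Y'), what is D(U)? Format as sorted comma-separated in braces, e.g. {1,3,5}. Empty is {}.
Constraint 1 (U != Y) on D(U)={3,4,5,6,7} D(Y)={3,4,7}: no change
Constraint 2 (Y != X) on D(Y)={3,4,7} D(X)={3,4,5,6,7}: no change
Constraint 3 (X != Y) on D(X)={3,4,5,6,7} D(Y)={3,4,7}: no change
So after constraint 3: D(U) = {3,4,5,6,7}

Answer: {3,4,5,6,7}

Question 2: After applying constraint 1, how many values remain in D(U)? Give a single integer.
Answer: 5

Derivation:
Constraint 1 (U != Y) on D(U)={3,4,5,6,7} D(Y)={3,4,7}: no change
So after constraint 1: D(U)={3,4,5,6,7}, size = 5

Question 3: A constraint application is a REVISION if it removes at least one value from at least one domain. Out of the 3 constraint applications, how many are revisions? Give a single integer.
Constraint 1 (U != Y) on D(U)={3,4,5,6,7} D(Y)={3,4,7}: no change => not a revision
Constraint 2 (Y != X) on D(Y)={3,4,7} D(X)={3,4,5,6,7}: no change => not a revision
Constraint 3 (X != Y) on D(X)={3,4,5,6,7} D(Y)={3,4,7}: no change => not a revision
Total revisions = 0

Answer: 0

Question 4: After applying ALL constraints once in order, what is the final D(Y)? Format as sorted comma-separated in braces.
Answer: {3,4,7}

Derivation:
Constraint 1 (U != Y) on D(U)={3,4,5,6,7} D(Y)={3,4,7}: no change
Constraint 2 (Y != X) on D(Y)={3,4,7} D(X)={3,4,5,6,7}: no change
Constraint 3 (X != Y) on D(X)={3,4,5,6,7} D(Y)={3,4,7}: no change
So after all 3 constraints: D(Y) = {3,4,7}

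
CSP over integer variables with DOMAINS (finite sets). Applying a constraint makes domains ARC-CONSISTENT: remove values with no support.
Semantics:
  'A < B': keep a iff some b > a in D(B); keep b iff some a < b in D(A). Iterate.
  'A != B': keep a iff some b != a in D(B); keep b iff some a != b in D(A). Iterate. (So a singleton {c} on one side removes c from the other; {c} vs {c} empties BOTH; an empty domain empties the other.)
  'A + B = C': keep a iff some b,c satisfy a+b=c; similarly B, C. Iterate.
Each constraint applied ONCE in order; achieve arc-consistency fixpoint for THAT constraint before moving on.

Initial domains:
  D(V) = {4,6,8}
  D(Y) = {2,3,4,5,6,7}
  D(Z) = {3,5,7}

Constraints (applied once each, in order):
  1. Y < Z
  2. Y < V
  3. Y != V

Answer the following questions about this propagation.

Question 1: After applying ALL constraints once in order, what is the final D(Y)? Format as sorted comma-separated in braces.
Answer: {2,3,4,5,6}

Derivation:
Constraint 1 (Y < Z) on D(Y)={2,3,4,5,6,7} D(Z)={3,5,7}: Y {2,3,4,5,6,7}->{2,3,4,5,6}
Constraint 2 (Y < V) on D(Y)={2,3,4,5,6} D(V)={4,6,8}: no change
Constraint 3 (Y != V) on D(Y)={2,3,4,5,6} D(V)={4,6,8}: no change
So after all 3 constraints: D(Y) = {2,3,4,5,6}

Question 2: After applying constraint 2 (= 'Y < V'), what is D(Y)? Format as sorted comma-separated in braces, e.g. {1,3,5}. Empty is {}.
Constraint 1 (Y < Z) on D(Y)={2,3,4,5,6,7} D(Z)={3,5,7}: Y {2,3,4,5,6,7}->{2,3,4,5,6}
Constraint 2 (Y < V) on D(Y)={2,3,4,5,6} D(V)={4,6,8}: no change
So after constraint 2: D(Y) = {2,3,4,5,6}

Answer: {2,3,4,5,6}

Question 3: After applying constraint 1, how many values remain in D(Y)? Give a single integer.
Answer: 5

Derivation:
Constraint 1 (Y < Z) on D(Y)={2,3,4,5,6,7} D(Z)={3,5,7}: Y {2,3,4,5,6,7}->{2,3,4,5,6}
So after constraint 1: D(Y)={2,3,4,5,6}, size = 5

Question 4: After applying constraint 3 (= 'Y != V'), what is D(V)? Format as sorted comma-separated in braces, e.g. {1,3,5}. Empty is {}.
Answer: {4,6,8}

Derivation:
Constraint 1 (Y < Z) on D(Y)={2,3,4,5,6,7} D(Z)={3,5,7}: Y {2,3,4,5,6,7}->{2,3,4,5,6}
Constraint 2 (Y < V) on D(Y)={2,3,4,5,6} D(V)={4,6,8}: no change
Constraint 3 (Y != V) on D(Y)={2,3,4,5,6} D(V)={4,6,8}: no change
So after constraint 3: D(V) = {4,6,8}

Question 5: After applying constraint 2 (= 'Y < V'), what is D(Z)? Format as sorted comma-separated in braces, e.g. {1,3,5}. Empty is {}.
Constraint 1 (Y < Z) on D(Y)={2,3,4,5,6,7} D(Z)={3,5,7}: Y {2,3,4,5,6,7}->{2,3,4,5,6}
Constraint 2 (Y < V) on D(Y)={2,3,4,5,6} D(V)={4,6,8}: no change
So after constraint 2: D(Z) = {3,5,7}

Answer: {3,5,7}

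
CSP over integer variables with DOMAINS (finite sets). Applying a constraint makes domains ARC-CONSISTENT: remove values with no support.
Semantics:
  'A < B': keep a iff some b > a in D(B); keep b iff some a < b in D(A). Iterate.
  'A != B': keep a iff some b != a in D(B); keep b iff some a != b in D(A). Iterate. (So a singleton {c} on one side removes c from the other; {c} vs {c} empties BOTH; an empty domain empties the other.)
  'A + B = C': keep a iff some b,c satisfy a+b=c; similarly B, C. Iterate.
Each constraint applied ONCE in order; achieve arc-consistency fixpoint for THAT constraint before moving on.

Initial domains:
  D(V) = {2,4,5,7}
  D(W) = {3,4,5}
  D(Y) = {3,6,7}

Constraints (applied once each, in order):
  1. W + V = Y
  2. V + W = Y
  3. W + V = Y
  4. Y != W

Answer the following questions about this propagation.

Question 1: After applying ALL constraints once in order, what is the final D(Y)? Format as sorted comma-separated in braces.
Answer: {6,7}

Derivation:
Constraint 1 (W + V = Y) on D(W)={3,4,5} D(V)={2,4,5,7} D(Y)={3,6,7}: V {2,4,5,7}->{2,4}; Y {3,6,7}->{6,7}
Constraint 2 (V + W = Y) on D(V)={2,4} D(W)={3,4,5} D(Y)={6,7}: no change
Constraint 3 (W + V = Y) on D(W)={3,4,5} D(V)={2,4} D(Y)={6,7}: no change
Constraint 4 (Y != W) on D(Y)={6,7} D(W)={3,4,5}: no change
So after all 4 constraints: D(Y) = {6,7}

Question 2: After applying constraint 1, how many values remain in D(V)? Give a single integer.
Constraint 1 (W + V = Y) on D(W)={3,4,5} D(V)={2,4,5,7} D(Y)={3,6,7}: V {2,4,5,7}->{2,4}; Y {3,6,7}->{6,7}
So after constraint 1: D(V)={2,4}, size = 2

Answer: 2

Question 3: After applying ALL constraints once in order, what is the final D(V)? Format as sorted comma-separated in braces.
Answer: {2,4}

Derivation:
Constraint 1 (W + V = Y) on D(W)={3,4,5} D(V)={2,4,5,7} D(Y)={3,6,7}: V {2,4,5,7}->{2,4}; Y {3,6,7}->{6,7}
Constraint 2 (V + W = Y) on D(V)={2,4} D(W)={3,4,5} D(Y)={6,7}: no change
Constraint 3 (W + V = Y) on D(W)={3,4,5} D(V)={2,4} D(Y)={6,7}: no change
Constraint 4 (Y != W) on D(Y)={6,7} D(W)={3,4,5}: no change
So after all 4 constraints: D(V) = {2,4}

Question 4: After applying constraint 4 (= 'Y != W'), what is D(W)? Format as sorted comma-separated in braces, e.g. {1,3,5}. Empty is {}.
Answer: {3,4,5}

Derivation:
Constraint 1 (W + V = Y) on D(W)={3,4,5} D(V)={2,4,5,7} D(Y)={3,6,7}: V {2,4,5,7}->{2,4}; Y {3,6,7}->{6,7}
Constraint 2 (V + W = Y) on D(V)={2,4} D(W)={3,4,5} D(Y)={6,7}: no change
Constraint 3 (W + V = Y) on D(W)={3,4,5} D(V)={2,4} D(Y)={6,7}: no change
Constraint 4 (Y != W) on D(Y)={6,7} D(W)={3,4,5}: no change
So after constraint 4: D(W) = {3,4,5}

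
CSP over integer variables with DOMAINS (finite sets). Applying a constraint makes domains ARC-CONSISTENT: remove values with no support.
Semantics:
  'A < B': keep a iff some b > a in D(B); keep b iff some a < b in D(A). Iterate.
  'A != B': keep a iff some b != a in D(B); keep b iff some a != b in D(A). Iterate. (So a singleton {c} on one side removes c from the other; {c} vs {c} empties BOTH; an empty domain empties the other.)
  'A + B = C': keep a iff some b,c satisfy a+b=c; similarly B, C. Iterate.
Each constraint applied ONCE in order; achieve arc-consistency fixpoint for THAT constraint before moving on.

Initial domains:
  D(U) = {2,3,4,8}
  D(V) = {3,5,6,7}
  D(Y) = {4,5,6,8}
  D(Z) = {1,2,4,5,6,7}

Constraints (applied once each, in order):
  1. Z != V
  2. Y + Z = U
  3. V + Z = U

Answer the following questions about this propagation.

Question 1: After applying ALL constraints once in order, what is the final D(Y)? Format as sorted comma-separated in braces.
Constraint 1 (Z != V) on D(Z)={1,2,4,5,6,7} D(V)={3,5,6,7}: no change
Constraint 2 (Y + Z = U) on D(Y)={4,5,6,8} D(Z)={1,2,4,5,6,7} D(U)={2,3,4,8}: Y {4,5,6,8}->{4,6}; Z {1,2,4,5,6,7}->{2,4}; U {2,3,4,8}->{8}
Constraint 3 (V + Z = U) on D(V)={3,5,6,7} D(Z)={2,4} D(U)={8}: V {3,5,6,7}->{6}; Z {2,4}->{2}
So after all 3 constraints: D(Y) = {4,6}

Answer: {4,6}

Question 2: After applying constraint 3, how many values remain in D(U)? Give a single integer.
Answer: 1

Derivation:
Constraint 1 (Z != V) on D(Z)={1,2,4,5,6,7} D(V)={3,5,6,7}: no change
Constraint 2 (Y + Z = U) on D(Y)={4,5,6,8} D(Z)={1,2,4,5,6,7} D(U)={2,3,4,8}: Y {4,5,6,8}->{4,6}; Z {1,2,4,5,6,7}->{2,4}; U {2,3,4,8}->{8}
Constraint 3 (V + Z = U) on D(V)={3,5,6,7} D(Z)={2,4} D(U)={8}: V {3,5,6,7}->{6}; Z {2,4}->{2}
So after constraint 3: D(U)={8}, size = 1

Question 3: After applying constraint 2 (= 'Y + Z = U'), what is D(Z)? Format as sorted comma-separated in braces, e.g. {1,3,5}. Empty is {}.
Constraint 1 (Z != V) on D(Z)={1,2,4,5,6,7} D(V)={3,5,6,7}: no change
Constraint 2 (Y + Z = U) on D(Y)={4,5,6,8} D(Z)={1,2,4,5,6,7} D(U)={2,3,4,8}: Y {4,5,6,8}->{4,6}; Z {1,2,4,5,6,7}->{2,4}; U {2,3,4,8}->{8}
So after constraint 2: D(Z) = {2,4}

Answer: {2,4}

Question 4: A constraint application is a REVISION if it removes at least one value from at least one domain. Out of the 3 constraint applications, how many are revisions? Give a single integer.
Constraint 1 (Z != V) on D(Z)={1,2,4,5,6,7} D(V)={3,5,6,7}: no change => not a revision
Constraint 2 (Y + Z = U) on D(Y)={4,5,6,8} D(Z)={1,2,4,5,6,7} D(U)={2,3,4,8}: Y {4,5,6,8}->{4,6}; Z {1,2,4,5,6,7}->{2,4}; U {2,3,4,8}->{8} => REVISION
Constraint 3 (V + Z = U) on D(V)={3,5,6,7} D(Z)={2,4} D(U)={8}: V {3,5,6,7}->{6}; Z {2,4}->{2} => REVISION
Total revisions = 2

Answer: 2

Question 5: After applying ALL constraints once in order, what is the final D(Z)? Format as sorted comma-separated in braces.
Constraint 1 (Z != V) on D(Z)={1,2,4,5,6,7} D(V)={3,5,6,7}: no change
Constraint 2 (Y + Z = U) on D(Y)={4,5,6,8} D(Z)={1,2,4,5,6,7} D(U)={2,3,4,8}: Y {4,5,6,8}->{4,6}; Z {1,2,4,5,6,7}->{2,4}; U {2,3,4,8}->{8}
Constraint 3 (V + Z = U) on D(V)={3,5,6,7} D(Z)={2,4} D(U)={8}: V {3,5,6,7}->{6}; Z {2,4}->{2}
So after all 3 constraints: D(Z) = {2}

Answer: {2}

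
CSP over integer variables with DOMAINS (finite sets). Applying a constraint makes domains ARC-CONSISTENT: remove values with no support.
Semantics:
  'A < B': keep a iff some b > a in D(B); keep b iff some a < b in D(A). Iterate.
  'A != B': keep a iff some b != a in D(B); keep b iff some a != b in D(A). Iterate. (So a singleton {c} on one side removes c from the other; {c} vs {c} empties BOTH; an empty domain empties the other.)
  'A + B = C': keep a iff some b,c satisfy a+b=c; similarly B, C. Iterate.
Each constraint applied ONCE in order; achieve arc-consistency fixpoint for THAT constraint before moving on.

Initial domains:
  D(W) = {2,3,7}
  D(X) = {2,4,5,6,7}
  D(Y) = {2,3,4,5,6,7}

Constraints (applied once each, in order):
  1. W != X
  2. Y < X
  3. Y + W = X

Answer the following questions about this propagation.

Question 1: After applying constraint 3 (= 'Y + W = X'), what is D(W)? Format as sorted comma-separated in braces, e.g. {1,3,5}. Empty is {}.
Constraint 1 (W != X) on D(W)={2,3,7} D(X)={2,4,5,6,7}: no change
Constraint 2 (Y < X) on D(Y)={2,3,4,5,6,7} D(X)={2,4,5,6,7}: Y {2,3,4,5,6,7}->{2,3,4,5,6}; X {2,4,5,6,7}->{4,5,6,7}
Constraint 3 (Y + W = X) on D(Y)={2,3,4,5,6} D(W)={2,3,7} D(X)={4,5,6,7}: Y {2,3,4,5,6}->{2,3,4,5}; W {2,3,7}->{2,3}
So after constraint 3: D(W) = {2,3}

Answer: {2,3}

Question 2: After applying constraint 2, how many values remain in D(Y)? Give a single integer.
Answer: 5

Derivation:
Constraint 1 (W != X) on D(W)={2,3,7} D(X)={2,4,5,6,7}: no change
Constraint 2 (Y < X) on D(Y)={2,3,4,5,6,7} D(X)={2,4,5,6,7}: Y {2,3,4,5,6,7}->{2,3,4,5,6}; X {2,4,5,6,7}->{4,5,6,7}
So after constraint 2: D(Y)={2,3,4,5,6}, size = 5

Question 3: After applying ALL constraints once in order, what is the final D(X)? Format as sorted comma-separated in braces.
Answer: {4,5,6,7}

Derivation:
Constraint 1 (W != X) on D(W)={2,3,7} D(X)={2,4,5,6,7}: no change
Constraint 2 (Y < X) on D(Y)={2,3,4,5,6,7} D(X)={2,4,5,6,7}: Y {2,3,4,5,6,7}->{2,3,4,5,6}; X {2,4,5,6,7}->{4,5,6,7}
Constraint 3 (Y + W = X) on D(Y)={2,3,4,5,6} D(W)={2,3,7} D(X)={4,5,6,7}: Y {2,3,4,5,6}->{2,3,4,5}; W {2,3,7}->{2,3}
So after all 3 constraints: D(X) = {4,5,6,7}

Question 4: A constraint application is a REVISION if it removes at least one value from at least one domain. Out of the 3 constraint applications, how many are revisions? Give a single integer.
Answer: 2

Derivation:
Constraint 1 (W != X) on D(W)={2,3,7} D(X)={2,4,5,6,7}: no change => not a revision
Constraint 2 (Y < X) on D(Y)={2,3,4,5,6,7} D(X)={2,4,5,6,7}: Y {2,3,4,5,6,7}->{2,3,4,5,6}; X {2,4,5,6,7}->{4,5,6,7} => REVISION
Constraint 3 (Y + W = X) on D(Y)={2,3,4,5,6} D(W)={2,3,7} D(X)={4,5,6,7}: Y {2,3,4,5,6}->{2,3,4,5}; W {2,3,7}->{2,3} => REVISION
Total revisions = 2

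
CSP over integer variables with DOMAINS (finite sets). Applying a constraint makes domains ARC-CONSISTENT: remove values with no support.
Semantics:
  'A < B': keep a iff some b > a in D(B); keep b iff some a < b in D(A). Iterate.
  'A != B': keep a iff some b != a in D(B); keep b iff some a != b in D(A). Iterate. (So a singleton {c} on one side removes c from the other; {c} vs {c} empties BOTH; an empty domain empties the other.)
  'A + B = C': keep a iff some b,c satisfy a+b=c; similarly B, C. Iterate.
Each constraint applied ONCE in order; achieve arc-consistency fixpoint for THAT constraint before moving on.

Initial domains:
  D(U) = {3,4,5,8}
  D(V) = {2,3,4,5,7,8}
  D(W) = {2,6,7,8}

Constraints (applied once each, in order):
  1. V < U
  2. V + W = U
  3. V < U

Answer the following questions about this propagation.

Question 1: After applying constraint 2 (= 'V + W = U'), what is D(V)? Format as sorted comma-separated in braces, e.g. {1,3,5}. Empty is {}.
Constraint 1 (V < U) on D(V)={2,3,4,5,7,8} D(U)={3,4,5,8}: V {2,3,4,5,7,8}->{2,3,4,5,7}
Constraint 2 (V + W = U) on D(V)={2,3,4,5,7} D(W)={2,6,7,8} D(U)={3,4,5,8}: V {2,3,4,5,7}->{2,3}; W {2,6,7,8}->{2,6}; U {3,4,5,8}->{4,5,8}
So after constraint 2: D(V) = {2,3}

Answer: {2,3}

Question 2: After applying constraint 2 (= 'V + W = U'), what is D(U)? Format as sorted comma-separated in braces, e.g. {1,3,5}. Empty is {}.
Answer: {4,5,8}

Derivation:
Constraint 1 (V < U) on D(V)={2,3,4,5,7,8} D(U)={3,4,5,8}: V {2,3,4,5,7,8}->{2,3,4,5,7}
Constraint 2 (V + W = U) on D(V)={2,3,4,5,7} D(W)={2,6,7,8} D(U)={3,4,5,8}: V {2,3,4,5,7}->{2,3}; W {2,6,7,8}->{2,6}; U {3,4,5,8}->{4,5,8}
So after constraint 2: D(U) = {4,5,8}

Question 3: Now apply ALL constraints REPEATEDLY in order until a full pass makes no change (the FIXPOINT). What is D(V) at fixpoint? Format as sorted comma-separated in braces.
pass 0 (initial): D(V)={2,3,4,5,7,8}
pass 1: U {3,4,5,8}->{4,5,8}; V {2,3,4,5,7,8}->{2,3}; W {2,6,7,8}->{2,6}
pass 2: no change
Fixpoint after 2 passes: D(V) = {2,3}

Answer: {2,3}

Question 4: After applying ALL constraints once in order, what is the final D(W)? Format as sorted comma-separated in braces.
Constraint 1 (V < U) on D(V)={2,3,4,5,7,8} D(U)={3,4,5,8}: V {2,3,4,5,7,8}->{2,3,4,5,7}
Constraint 2 (V + W = U) on D(V)={2,3,4,5,7} D(W)={2,6,7,8} D(U)={3,4,5,8}: V {2,3,4,5,7}->{2,3}; W {2,6,7,8}->{2,6}; U {3,4,5,8}->{4,5,8}
Constraint 3 (V < U) on D(V)={2,3} D(U)={4,5,8}: no change
So after all 3 constraints: D(W) = {2,6}

Answer: {2,6}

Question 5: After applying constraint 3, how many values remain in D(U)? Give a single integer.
Constraint 1 (V < U) on D(V)={2,3,4,5,7,8} D(U)={3,4,5,8}: V {2,3,4,5,7,8}->{2,3,4,5,7}
Constraint 2 (V + W = U) on D(V)={2,3,4,5,7} D(W)={2,6,7,8} D(U)={3,4,5,8}: V {2,3,4,5,7}->{2,3}; W {2,6,7,8}->{2,6}; U {3,4,5,8}->{4,5,8}
Constraint 3 (V < U) on D(V)={2,3} D(U)={4,5,8}: no change
So after constraint 3: D(U)={4,5,8}, size = 3

Answer: 3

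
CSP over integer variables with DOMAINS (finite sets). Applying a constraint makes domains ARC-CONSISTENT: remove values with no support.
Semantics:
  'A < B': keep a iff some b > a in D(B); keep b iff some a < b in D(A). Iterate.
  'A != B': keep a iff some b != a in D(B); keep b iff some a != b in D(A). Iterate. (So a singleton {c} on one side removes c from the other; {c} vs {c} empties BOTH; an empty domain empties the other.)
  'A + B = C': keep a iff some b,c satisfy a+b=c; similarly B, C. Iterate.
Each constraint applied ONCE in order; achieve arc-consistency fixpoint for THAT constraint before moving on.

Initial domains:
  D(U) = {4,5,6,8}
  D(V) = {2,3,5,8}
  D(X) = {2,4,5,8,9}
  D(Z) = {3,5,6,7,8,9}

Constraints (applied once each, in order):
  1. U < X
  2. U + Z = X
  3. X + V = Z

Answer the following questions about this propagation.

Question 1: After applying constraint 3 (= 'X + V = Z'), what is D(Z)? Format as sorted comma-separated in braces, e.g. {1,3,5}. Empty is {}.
Answer: {}

Derivation:
Constraint 1 (U < X) on D(U)={4,5,6,8} D(X)={2,4,5,8,9}: X {2,4,5,8,9}->{5,8,9}
Constraint 2 (U + Z = X) on D(U)={4,5,6,8} D(Z)={3,5,6,7,8,9} D(X)={5,8,9}: U {4,5,6,8}->{4,5,6}; Z {3,5,6,7,8,9}->{3,5}; X {5,8,9}->{8,9}
Constraint 3 (X + V = Z) on D(X)={8,9} D(V)={2,3,5,8} D(Z)={3,5}: X {8,9}->{}; V {2,3,5,8}->{}; Z {3,5}->{}
So after constraint 3: D(Z) = {}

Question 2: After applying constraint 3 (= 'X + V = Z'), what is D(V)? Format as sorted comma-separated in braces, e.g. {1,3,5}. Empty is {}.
Answer: {}

Derivation:
Constraint 1 (U < X) on D(U)={4,5,6,8} D(X)={2,4,5,8,9}: X {2,4,5,8,9}->{5,8,9}
Constraint 2 (U + Z = X) on D(U)={4,5,6,8} D(Z)={3,5,6,7,8,9} D(X)={5,8,9}: U {4,5,6,8}->{4,5,6}; Z {3,5,6,7,8,9}->{3,5}; X {5,8,9}->{8,9}
Constraint 3 (X + V = Z) on D(X)={8,9} D(V)={2,3,5,8} D(Z)={3,5}: X {8,9}->{}; V {2,3,5,8}->{}; Z {3,5}->{}
So after constraint 3: D(V) = {}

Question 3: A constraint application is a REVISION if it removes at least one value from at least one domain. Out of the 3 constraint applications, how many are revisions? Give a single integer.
Answer: 3

Derivation:
Constraint 1 (U < X) on D(U)={4,5,6,8} D(X)={2,4,5,8,9}: X {2,4,5,8,9}->{5,8,9} => REVISION
Constraint 2 (U + Z = X) on D(U)={4,5,6,8} D(Z)={3,5,6,7,8,9} D(X)={5,8,9}: U {4,5,6,8}->{4,5,6}; Z {3,5,6,7,8,9}->{3,5}; X {5,8,9}->{8,9} => REVISION
Constraint 3 (X + V = Z) on D(X)={8,9} D(V)={2,3,5,8} D(Z)={3,5}: X {8,9}->{}; V {2,3,5,8}->{}; Z {3,5}->{} => REVISION
Total revisions = 3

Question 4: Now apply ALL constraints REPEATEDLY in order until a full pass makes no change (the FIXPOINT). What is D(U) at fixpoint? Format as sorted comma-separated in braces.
pass 0 (initial): D(U)={4,5,6,8}
pass 1: U {4,5,6,8}->{4,5,6}; V {2,3,5,8}->{}; X {2,4,5,8,9}->{}; Z {3,5,6,7,8,9}->{}
pass 2: U {4,5,6}->{}
pass 3: no change
Fixpoint after 3 passes: D(U) = {}

Answer: {}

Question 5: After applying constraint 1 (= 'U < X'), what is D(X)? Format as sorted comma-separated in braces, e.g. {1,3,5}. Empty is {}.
Answer: {5,8,9}

Derivation:
Constraint 1 (U < X) on D(U)={4,5,6,8} D(X)={2,4,5,8,9}: X {2,4,5,8,9}->{5,8,9}
So after constraint 1: D(X) = {5,8,9}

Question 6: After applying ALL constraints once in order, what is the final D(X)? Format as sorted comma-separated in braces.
Constraint 1 (U < X) on D(U)={4,5,6,8} D(X)={2,4,5,8,9}: X {2,4,5,8,9}->{5,8,9}
Constraint 2 (U + Z = X) on D(U)={4,5,6,8} D(Z)={3,5,6,7,8,9} D(X)={5,8,9}: U {4,5,6,8}->{4,5,6}; Z {3,5,6,7,8,9}->{3,5}; X {5,8,9}->{8,9}
Constraint 3 (X + V = Z) on D(X)={8,9} D(V)={2,3,5,8} D(Z)={3,5}: X {8,9}->{}; V {2,3,5,8}->{}; Z {3,5}->{}
So after all 3 constraints: D(X) = {}

Answer: {}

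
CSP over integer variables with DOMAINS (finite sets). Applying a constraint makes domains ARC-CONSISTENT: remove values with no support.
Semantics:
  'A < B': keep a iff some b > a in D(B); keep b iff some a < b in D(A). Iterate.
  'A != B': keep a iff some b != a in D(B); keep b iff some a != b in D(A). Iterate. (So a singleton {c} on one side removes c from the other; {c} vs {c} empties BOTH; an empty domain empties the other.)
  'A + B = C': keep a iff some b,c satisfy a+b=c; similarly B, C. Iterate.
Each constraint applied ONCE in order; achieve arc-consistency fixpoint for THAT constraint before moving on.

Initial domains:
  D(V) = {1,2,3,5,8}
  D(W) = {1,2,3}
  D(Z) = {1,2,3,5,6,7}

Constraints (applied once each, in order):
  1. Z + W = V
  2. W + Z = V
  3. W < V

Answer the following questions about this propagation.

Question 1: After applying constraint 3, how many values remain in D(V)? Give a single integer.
Answer: 4

Derivation:
Constraint 1 (Z + W = V) on D(Z)={1,2,3,5,6,7} D(W)={1,2,3} D(V)={1,2,3,5,8}: V {1,2,3,5,8}->{2,3,5,8}
Constraint 2 (W + Z = V) on D(W)={1,2,3} D(Z)={1,2,3,5,6,7} D(V)={2,3,5,8}: no change
Constraint 3 (W < V) on D(W)={1,2,3} D(V)={2,3,5,8}: no change
So after constraint 3: D(V)={2,3,5,8}, size = 4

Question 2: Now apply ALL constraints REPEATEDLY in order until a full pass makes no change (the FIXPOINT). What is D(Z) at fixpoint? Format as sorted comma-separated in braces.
Answer: {1,2,3,5,6,7}

Derivation:
pass 0 (initial): D(Z)={1,2,3,5,6,7}
pass 1: V {1,2,3,5,8}->{2,3,5,8}
pass 2: no change
Fixpoint after 2 passes: D(Z) = {1,2,3,5,6,7}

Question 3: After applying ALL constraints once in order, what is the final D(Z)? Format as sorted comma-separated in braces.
Constraint 1 (Z + W = V) on D(Z)={1,2,3,5,6,7} D(W)={1,2,3} D(V)={1,2,3,5,8}: V {1,2,3,5,8}->{2,3,5,8}
Constraint 2 (W + Z = V) on D(W)={1,2,3} D(Z)={1,2,3,5,6,7} D(V)={2,3,5,8}: no change
Constraint 3 (W < V) on D(W)={1,2,3} D(V)={2,3,5,8}: no change
So after all 3 constraints: D(Z) = {1,2,3,5,6,7}

Answer: {1,2,3,5,6,7}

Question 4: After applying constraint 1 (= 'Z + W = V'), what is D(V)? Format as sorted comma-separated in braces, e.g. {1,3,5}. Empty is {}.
Answer: {2,3,5,8}

Derivation:
Constraint 1 (Z + W = V) on D(Z)={1,2,3,5,6,7} D(W)={1,2,3} D(V)={1,2,3,5,8}: V {1,2,3,5,8}->{2,3,5,8}
So after constraint 1: D(V) = {2,3,5,8}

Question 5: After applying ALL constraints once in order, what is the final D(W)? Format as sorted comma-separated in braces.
Constraint 1 (Z + W = V) on D(Z)={1,2,3,5,6,7} D(W)={1,2,3} D(V)={1,2,3,5,8}: V {1,2,3,5,8}->{2,3,5,8}
Constraint 2 (W + Z = V) on D(W)={1,2,3} D(Z)={1,2,3,5,6,7} D(V)={2,3,5,8}: no change
Constraint 3 (W < V) on D(W)={1,2,3} D(V)={2,3,5,8}: no change
So after all 3 constraints: D(W) = {1,2,3}

Answer: {1,2,3}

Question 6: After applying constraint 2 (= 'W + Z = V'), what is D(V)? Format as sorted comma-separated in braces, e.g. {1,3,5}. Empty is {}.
Answer: {2,3,5,8}

Derivation:
Constraint 1 (Z + W = V) on D(Z)={1,2,3,5,6,7} D(W)={1,2,3} D(V)={1,2,3,5,8}: V {1,2,3,5,8}->{2,3,5,8}
Constraint 2 (W + Z = V) on D(W)={1,2,3} D(Z)={1,2,3,5,6,7} D(V)={2,3,5,8}: no change
So after constraint 2: D(V) = {2,3,5,8}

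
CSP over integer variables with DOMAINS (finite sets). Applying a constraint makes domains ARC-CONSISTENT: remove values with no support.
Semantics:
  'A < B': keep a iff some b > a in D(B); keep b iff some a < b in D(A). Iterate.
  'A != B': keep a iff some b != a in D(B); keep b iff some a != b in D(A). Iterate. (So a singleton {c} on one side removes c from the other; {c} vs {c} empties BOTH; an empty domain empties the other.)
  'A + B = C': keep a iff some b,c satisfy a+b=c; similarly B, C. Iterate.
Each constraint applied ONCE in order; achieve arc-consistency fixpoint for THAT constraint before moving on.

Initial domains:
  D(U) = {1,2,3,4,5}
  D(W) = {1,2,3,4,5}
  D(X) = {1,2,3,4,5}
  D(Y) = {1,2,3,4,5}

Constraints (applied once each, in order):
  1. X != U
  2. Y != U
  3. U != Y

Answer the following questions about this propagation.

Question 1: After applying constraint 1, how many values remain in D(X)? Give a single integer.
Answer: 5

Derivation:
Constraint 1 (X != U) on D(X)={1,2,3,4,5} D(U)={1,2,3,4,5}: no change
So after constraint 1: D(X)={1,2,3,4,5}, size = 5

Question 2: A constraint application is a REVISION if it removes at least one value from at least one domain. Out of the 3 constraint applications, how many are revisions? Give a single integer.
Answer: 0

Derivation:
Constraint 1 (X != U) on D(X)={1,2,3,4,5} D(U)={1,2,3,4,5}: no change => not a revision
Constraint 2 (Y != U) on D(Y)={1,2,3,4,5} D(U)={1,2,3,4,5}: no change => not a revision
Constraint 3 (U != Y) on D(U)={1,2,3,4,5} D(Y)={1,2,3,4,5}: no change => not a revision
Total revisions = 0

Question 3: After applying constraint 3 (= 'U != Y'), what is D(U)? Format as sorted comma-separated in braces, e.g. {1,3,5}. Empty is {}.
Constraint 1 (X != U) on D(X)={1,2,3,4,5} D(U)={1,2,3,4,5}: no change
Constraint 2 (Y != U) on D(Y)={1,2,3,4,5} D(U)={1,2,3,4,5}: no change
Constraint 3 (U != Y) on D(U)={1,2,3,4,5} D(Y)={1,2,3,4,5}: no change
So after constraint 3: D(U) = {1,2,3,4,5}

Answer: {1,2,3,4,5}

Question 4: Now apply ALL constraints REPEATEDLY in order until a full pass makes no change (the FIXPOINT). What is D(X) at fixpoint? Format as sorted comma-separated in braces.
pass 0 (initial): D(X)={1,2,3,4,5}
pass 1: no change
Fixpoint after 1 passes: D(X) = {1,2,3,4,5}

Answer: {1,2,3,4,5}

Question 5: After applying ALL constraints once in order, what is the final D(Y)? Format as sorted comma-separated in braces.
Constraint 1 (X != U) on D(X)={1,2,3,4,5} D(U)={1,2,3,4,5}: no change
Constraint 2 (Y != U) on D(Y)={1,2,3,4,5} D(U)={1,2,3,4,5}: no change
Constraint 3 (U != Y) on D(U)={1,2,3,4,5} D(Y)={1,2,3,4,5}: no change
So after all 3 constraints: D(Y) = {1,2,3,4,5}

Answer: {1,2,3,4,5}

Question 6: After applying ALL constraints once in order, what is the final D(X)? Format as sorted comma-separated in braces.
Answer: {1,2,3,4,5}

Derivation:
Constraint 1 (X != U) on D(X)={1,2,3,4,5} D(U)={1,2,3,4,5}: no change
Constraint 2 (Y != U) on D(Y)={1,2,3,4,5} D(U)={1,2,3,4,5}: no change
Constraint 3 (U != Y) on D(U)={1,2,3,4,5} D(Y)={1,2,3,4,5}: no change
So after all 3 constraints: D(X) = {1,2,3,4,5}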